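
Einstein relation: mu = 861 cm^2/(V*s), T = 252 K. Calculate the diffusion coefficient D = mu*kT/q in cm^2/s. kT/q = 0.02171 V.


Step 1: D = mu * (kT/q)
Step 2: D = 861 * 0.02171
Step 3: D = 18.69 cm^2/s

18.69


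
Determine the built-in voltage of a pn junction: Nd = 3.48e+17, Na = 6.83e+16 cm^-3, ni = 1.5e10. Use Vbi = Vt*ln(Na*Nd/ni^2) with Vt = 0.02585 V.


Step 1: Compute Na*Nd/ni^2 = 6.83e+16 * 3.48e+17 / (1.5e10)^2 = 1.0564e+14
Step 2: ln(1.0564e+14) = 32.2911
Step 3: Vbi = 0.02585 * 32.2911 = 0.835 V

0.835


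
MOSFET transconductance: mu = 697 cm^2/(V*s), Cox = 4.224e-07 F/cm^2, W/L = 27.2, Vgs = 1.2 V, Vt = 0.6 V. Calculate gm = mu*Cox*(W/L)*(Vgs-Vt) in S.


Step 1: Vov = Vgs - Vt = 1.2 - 0.6 = 0.6 V
Step 2: gm = mu * Cox * (W/L) * Vov
Step 3: gm = 697 * 4.224e-07 * 27.2 * 0.6 = 4.80e-03 S

4.80e-03


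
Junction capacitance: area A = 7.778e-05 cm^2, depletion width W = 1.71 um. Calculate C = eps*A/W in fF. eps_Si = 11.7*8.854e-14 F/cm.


Step 1: eps_Si = 11.7 * 8.854e-14 = 1.035918e-12 F/cm
Step 2: W in cm = 1.71 * 1e-4 = 1.71e-04 cm
Step 3: C = 1.035918e-12 * 7.778e-05 / 1.71e-04 = 4.711912e-13 F
Step 4: C = 471.19 fF

471.19


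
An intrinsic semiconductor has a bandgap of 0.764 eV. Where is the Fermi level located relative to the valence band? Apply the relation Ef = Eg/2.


Step 1: For an intrinsic semiconductor, the Fermi level sits at midgap.
Step 2: Ef = Eg / 2 = 0.764 / 2 = 0.382 eV

0.382


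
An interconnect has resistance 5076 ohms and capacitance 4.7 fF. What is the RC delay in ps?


Step 1: tau = R * C
Step 2: tau = 5076 * 4.7 fF = 5076 * 4.7e-15 F
Step 3: tau = 2.38572e-11 s = 23.8572 ps

23.8572


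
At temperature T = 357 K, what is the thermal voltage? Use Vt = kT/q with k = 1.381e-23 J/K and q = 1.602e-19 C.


Step 1: kT = 1.381e-23 * 357 = 4.93017e-21 J
Step 2: Vt = kT/q = 4.93017e-21 / 1.602e-19
Step 3: Vt = 0.03078 V

0.03078


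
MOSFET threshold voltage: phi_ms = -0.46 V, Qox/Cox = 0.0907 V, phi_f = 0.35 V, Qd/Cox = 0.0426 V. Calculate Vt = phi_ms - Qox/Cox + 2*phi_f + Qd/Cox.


Step 1: Vt = phi_ms - Qox/Cox + 2*phi_f + Qd/Cox
Step 2: Vt = -0.46 - 0.0907 + 2*0.35 + 0.0426
Step 3: Vt = -0.46 - 0.0907 + 0.7 + 0.0426
Step 4: Vt = 0.1919 V

0.1919


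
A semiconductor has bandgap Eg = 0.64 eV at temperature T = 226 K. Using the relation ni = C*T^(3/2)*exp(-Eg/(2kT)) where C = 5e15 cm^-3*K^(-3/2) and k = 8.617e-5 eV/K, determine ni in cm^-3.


Step 1: Compute kT = 8.617e-5 * 226 = 0.01947442 eV
Step 2: Exponent = -Eg/(2kT) = -0.64/(2*0.01947442) = -16.43181
Step 3: T^(3/2) = 226^1.5 = 3397.52
Step 4: ni = 5e15 * 3397.52 * exp(-16.43181) = 1.24e+12 cm^-3

1.24e+12


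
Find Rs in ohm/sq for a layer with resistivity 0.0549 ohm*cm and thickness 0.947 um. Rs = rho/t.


Step 1: Convert thickness to cm: t = 0.947 um = 9.4700e-05 cm
Step 2: Rs = rho / t = 0.0549 / 9.4700e-05
Step 3: Rs = 579.7 ohm/sq

579.7


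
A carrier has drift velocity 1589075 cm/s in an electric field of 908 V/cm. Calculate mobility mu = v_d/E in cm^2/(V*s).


Step 1: mu = v_d / E
Step 2: mu = 1589075 / 908
Step 3: mu = 1750.08 cm^2/(V*s)

1750.08


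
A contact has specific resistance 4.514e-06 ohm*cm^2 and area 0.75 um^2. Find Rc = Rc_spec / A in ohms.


Step 1: Convert area to cm^2: 0.75 um^2 = 7.5000e-09 cm^2
Step 2: Rc = Rc_spec / A = 4.514e-06 / 7.5000e-09
Step 3: Rc = 6.02e+02 ohms

6.02e+02


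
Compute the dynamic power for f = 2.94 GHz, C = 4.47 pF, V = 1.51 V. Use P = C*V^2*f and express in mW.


Step 1: V^2 = 1.51^2 = 2.2801 V^2
Step 2: P = C*V^2*f = 4.47e-12 F * 2.2801 * 2.94e9 Hz
Step 3: P = 2.996461818e-02 W
Step 4: P = 29.965 mW

29.965


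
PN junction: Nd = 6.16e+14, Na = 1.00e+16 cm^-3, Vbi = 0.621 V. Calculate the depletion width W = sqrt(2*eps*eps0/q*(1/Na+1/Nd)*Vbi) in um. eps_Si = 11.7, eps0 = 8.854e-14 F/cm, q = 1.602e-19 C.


Step 1: 1/Na + 1/Nd = 1/1.00e+16 + 1/6.16e+14 = 1.72338e-15
Step 2: 2*eps*eps0/q = 2*11.7*8.854e-14/1.602e-19 = 1.293281e+07
Step 3: W^2 = 1.293281e+07 * 1.72338e-15 * 0.621 = 1.38409e-08
Step 4: W = sqrt(1.38409e-08) = 1.176e-04 cm = 1.176 um

1.176


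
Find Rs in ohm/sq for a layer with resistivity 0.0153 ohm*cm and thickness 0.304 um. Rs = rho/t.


Step 1: Convert thickness to cm: t = 0.304 um = 3.0400e-05 cm
Step 2: Rs = rho / t = 0.0153 / 3.0400e-05
Step 3: Rs = 503.3 ohm/sq

503.3


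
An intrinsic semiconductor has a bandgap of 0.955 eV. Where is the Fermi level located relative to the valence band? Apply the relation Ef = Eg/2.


Step 1: For an intrinsic semiconductor, the Fermi level sits at midgap.
Step 2: Ef = Eg / 2 = 0.955 / 2 = 0.4775 eV

0.4775


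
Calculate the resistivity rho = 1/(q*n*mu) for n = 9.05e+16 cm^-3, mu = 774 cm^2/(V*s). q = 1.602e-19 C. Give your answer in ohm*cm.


Step 1: sigma = q * n * mu = 1.602e-19 * 9.05e+16 * 774 = 1.12215e+01 S/cm
Step 2: rho = 1 / sigma = 1 / 1.12215e+01 = 0.08911 ohm*cm

0.08911


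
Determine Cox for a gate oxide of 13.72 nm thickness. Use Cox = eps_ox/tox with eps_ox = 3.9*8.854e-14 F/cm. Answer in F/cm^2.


Step 1: eps_ox = 3.9 * 8.854e-14 = 3.45306e-13 F/cm
Step 2: tox in cm = 13.72 nm * 1e-7 = 1.3720e-06 cm
Step 3: Cox = 3.45306e-13 / 1.3720e-06 = 2.52e-07 F/cm^2

2.52e-07


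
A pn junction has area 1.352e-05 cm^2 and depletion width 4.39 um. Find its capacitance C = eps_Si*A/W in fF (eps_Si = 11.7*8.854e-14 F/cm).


Step 1: eps_Si = 11.7 * 8.854e-14 = 1.035918e-12 F/cm
Step 2: W in cm = 4.39 * 1e-4 = 4.39e-04 cm
Step 3: C = 1.035918e-12 * 1.352e-05 / 4.39e-04 = 3.190344e-14 F
Step 4: C = 31.9 fF

31.9


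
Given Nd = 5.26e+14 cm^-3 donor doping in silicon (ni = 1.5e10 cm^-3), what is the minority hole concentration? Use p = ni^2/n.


Step 1: Since Nd >> ni, n ≈ Nd = 5.26e+14 cm^-3
Step 2: p = ni^2 / n = (1.5e10)^2 / 5.26e+14
Step 3: p = 2.25e20 / 5.26e+14 = 4.28e+05 cm^-3

4.28e+05


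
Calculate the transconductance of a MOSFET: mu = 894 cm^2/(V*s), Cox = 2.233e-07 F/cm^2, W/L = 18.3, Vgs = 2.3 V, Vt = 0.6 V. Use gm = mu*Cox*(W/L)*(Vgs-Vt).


Step 1: Vov = Vgs - Vt = 2.3 - 0.6 = 1.7 V
Step 2: gm = mu * Cox * (W/L) * Vov
Step 3: gm = 894 * 2.233e-07 * 18.3 * 1.7 = 6.21e-03 S

6.21e-03


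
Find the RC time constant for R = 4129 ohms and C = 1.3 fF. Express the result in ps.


Step 1: tau = R * C
Step 2: tau = 4129 * 1.3 fF = 4129 * 1.3e-15 F
Step 3: tau = 5.3677e-12 s = 5.3677 ps

5.3677


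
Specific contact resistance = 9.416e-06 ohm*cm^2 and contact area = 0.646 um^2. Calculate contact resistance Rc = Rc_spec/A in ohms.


Step 1: Convert area to cm^2: 0.646 um^2 = 6.4600e-09 cm^2
Step 2: Rc = Rc_spec / A = 9.416e-06 / 6.4600e-09
Step 3: Rc = 1.46e+03 ohms

1.46e+03


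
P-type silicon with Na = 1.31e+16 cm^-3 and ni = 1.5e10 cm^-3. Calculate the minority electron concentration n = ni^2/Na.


Step 1: Majority hole concentration p ≈ Na = 1.31e+16 cm^-3
Step 2: n = ni^2 / Na = (1.5e10)^2 / 1.31e+16
Step 3: n = 1.72e+04 cm^-3

1.72e+04


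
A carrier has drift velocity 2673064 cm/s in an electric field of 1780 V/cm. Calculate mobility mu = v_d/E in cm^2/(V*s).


Step 1: mu = v_d / E
Step 2: mu = 2673064 / 1780
Step 3: mu = 1501.72 cm^2/(V*s)

1501.72


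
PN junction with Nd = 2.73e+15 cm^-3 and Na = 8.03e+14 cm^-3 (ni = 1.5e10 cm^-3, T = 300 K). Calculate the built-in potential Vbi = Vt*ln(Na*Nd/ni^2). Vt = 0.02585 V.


Step 1: Compute Na*Nd/ni^2 = 8.03e+14 * 2.73e+15 / (1.5e10)^2 = 9.7431e+09
Step 2: ln(9.7431e+09) = 22.9998
Step 3: Vbi = 0.02585 * 22.9998 = 0.595 V

0.595


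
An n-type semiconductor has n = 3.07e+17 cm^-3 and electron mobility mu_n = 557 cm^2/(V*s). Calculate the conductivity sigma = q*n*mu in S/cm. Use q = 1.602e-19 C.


Step 1: sigma = q * n * mu
Step 2: sigma = 1.602e-19 * 3.07e+17 * 557
Step 3: sigma = 2.739e+01 S/cm

2.739e+01


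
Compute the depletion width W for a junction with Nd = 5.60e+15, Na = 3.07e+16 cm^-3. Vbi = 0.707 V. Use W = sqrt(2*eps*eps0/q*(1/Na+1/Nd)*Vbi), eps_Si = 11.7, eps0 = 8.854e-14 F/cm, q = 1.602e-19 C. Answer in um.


Step 1: 1/Na + 1/Nd = 1/3.07e+16 + 1/5.60e+15 = 2.11145e-16
Step 2: 2*eps*eps0/q = 2*11.7*8.854e-14/1.602e-19 = 1.293281e+07
Step 3: W^2 = 1.293281e+07 * 2.11145e-16 * 0.707 = 1.93060e-09
Step 4: W = sqrt(1.93060e-09) = 4.394e-05 cm = 0.4394 um

0.4394


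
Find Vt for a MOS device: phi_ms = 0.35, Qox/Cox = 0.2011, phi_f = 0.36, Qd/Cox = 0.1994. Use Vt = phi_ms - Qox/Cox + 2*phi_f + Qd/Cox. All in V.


Step 1: Vt = phi_ms - Qox/Cox + 2*phi_f + Qd/Cox
Step 2: Vt = 0.35 - 0.2011 + 2*0.36 + 0.1994
Step 3: Vt = 0.35 - 0.2011 + 0.72 + 0.1994
Step 4: Vt = 1.0683 V

1.0683


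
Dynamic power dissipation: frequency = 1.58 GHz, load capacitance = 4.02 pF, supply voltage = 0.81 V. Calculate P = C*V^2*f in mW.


Step 1: V^2 = 0.81^2 = 0.6561 V^2
Step 2: P = C*V^2*f = 4.02e-12 F * 0.6561 * 1.58e9 Hz
Step 3: P = 4.16728476e-03 W
Step 4: P = 4.167 mW

4.167


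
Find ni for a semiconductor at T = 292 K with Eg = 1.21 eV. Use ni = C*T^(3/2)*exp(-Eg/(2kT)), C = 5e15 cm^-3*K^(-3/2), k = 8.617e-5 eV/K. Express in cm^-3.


Step 1: Compute kT = 8.617e-5 * 292 = 0.02516164 eV
Step 2: Exponent = -Eg/(2kT) = -1.21/(2*0.02516164) = -24.04454
Step 3: T^(3/2) = 292^1.5 = 4989.70
Step 4: ni = 5e15 * 4989.70 * exp(-24.04454) = 9.01e+08 cm^-3

9.01e+08


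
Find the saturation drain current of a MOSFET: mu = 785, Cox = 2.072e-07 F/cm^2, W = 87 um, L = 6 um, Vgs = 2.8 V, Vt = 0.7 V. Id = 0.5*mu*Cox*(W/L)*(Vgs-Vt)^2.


Step 1: Overdrive voltage Vov = Vgs - Vt = 2.8 - 0.7 = 2.1 V
Step 2: W/L = 87/6 = 14.5
Step 3: Id = 0.5 * 785 * 2.072e-07 * 14.5 * 2.1^2
Step 4: Id = 5.20e-03 A

5.20e-03


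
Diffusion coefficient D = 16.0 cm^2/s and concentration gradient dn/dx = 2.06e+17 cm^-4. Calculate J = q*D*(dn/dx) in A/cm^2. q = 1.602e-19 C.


Step 1: J = q * D * (dn/dx)
Step 2: J = 1.602e-19 * 16.0 * 2.06e+17
Step 3: J = 5.28e-01 A/cm^2

5.28e-01


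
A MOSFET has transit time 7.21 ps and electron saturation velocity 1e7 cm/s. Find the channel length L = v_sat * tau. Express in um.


Step 1: tau in seconds = 7.21 ps * 1e-12 = 7.2100e-12 s
Step 2: L = v_sat * tau = 1e7 * 7.2100e-12 = 7.2100e-05 cm
Step 3: L in um = 7.2100e-05 * 1e4 = 0.721 um

0.721


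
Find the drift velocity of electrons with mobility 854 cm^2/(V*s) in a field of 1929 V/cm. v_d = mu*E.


Step 1: v_d = mu * E
Step 2: v_d = 854 * 1929 = 1647366
Step 3: v_d = 1.65e+06 cm/s

1.65e+06


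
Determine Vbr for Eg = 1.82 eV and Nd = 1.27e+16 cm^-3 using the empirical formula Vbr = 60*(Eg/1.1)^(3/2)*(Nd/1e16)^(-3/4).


Step 1: Eg/1.1 = 1.82/1.1 = 1.654545
Step 2: (Eg/1.1)^1.5 = 1.654545^1.5 = 2.128227
Step 3: (Nd/1e16)^(-0.75) = (1.27)^(-0.75) = 0.835886
Step 4: Vbr = 60 * 2.128227 * 0.835886 = 106.7 V

106.7


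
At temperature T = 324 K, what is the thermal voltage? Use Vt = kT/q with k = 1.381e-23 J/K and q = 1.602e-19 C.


Step 1: kT = 1.381e-23 * 324 = 4.47444e-21 J
Step 2: Vt = kT/q = 4.47444e-21 / 1.602e-19
Step 3: Vt = 0.02793 V

0.02793


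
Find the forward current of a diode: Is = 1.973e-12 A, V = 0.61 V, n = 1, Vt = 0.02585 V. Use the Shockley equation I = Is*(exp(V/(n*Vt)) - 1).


Step 1: V/(n*Vt) = 0.61/(1*0.02585) = 23.5977
Step 2: exp(23.5977) = 1.7715e+10
Step 3: I = 1.973e-12 * (1.7715e+10 - 1) = 3.50e-02 A

3.50e-02


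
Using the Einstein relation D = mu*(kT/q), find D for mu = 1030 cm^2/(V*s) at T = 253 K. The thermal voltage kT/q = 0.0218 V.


Step 1: D = mu * (kT/q)
Step 2: D = 1030 * 0.0218
Step 3: D = 22.45 cm^2/s

22.45


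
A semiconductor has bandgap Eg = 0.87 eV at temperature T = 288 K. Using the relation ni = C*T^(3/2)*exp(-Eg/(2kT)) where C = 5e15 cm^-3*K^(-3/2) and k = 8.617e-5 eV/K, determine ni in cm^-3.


Step 1: Compute kT = 8.617e-5 * 288 = 0.02481696 eV
Step 2: Exponent = -Eg/(2kT) = -0.87/(2*0.02481696) = -17.52834
Step 3: T^(3/2) = 288^1.5 = 4887.52
Step 4: ni = 5e15 * 4887.52 * exp(-17.52834) = 5.96e+11 cm^-3

5.96e+11


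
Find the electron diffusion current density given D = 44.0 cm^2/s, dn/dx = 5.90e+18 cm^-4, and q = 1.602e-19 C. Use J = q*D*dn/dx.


Step 1: J = q * D * (dn/dx)
Step 2: J = 1.602e-19 * 44.0 * 5.90e+18
Step 3: J = 4.16e+01 A/cm^2

4.16e+01


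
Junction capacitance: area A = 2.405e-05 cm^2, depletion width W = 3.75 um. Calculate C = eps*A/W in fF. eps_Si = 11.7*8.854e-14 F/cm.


Step 1: eps_Si = 11.7 * 8.854e-14 = 1.035918e-12 F/cm
Step 2: W in cm = 3.75 * 1e-4 = 3.75e-04 cm
Step 3: C = 1.035918e-12 * 2.405e-05 / 3.75e-04 = 6.643687e-14 F
Step 4: C = 66.44 fF

66.44


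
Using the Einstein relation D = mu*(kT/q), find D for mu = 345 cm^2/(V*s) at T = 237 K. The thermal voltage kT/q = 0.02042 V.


Step 1: D = mu * (kT/q)
Step 2: D = 345 * 0.02042
Step 3: D = 7.04 cm^2/s

7.04


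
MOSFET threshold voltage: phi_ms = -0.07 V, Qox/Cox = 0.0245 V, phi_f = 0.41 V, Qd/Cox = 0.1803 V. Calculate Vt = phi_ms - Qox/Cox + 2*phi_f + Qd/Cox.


Step 1: Vt = phi_ms - Qox/Cox + 2*phi_f + Qd/Cox
Step 2: Vt = -0.07 - 0.0245 + 2*0.41 + 0.1803
Step 3: Vt = -0.07 - 0.0245 + 0.82 + 0.1803
Step 4: Vt = 0.9058 V

0.9058


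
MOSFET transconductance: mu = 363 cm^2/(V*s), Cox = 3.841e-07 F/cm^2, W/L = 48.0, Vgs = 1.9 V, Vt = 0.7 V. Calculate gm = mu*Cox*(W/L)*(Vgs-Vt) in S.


Step 1: Vov = Vgs - Vt = 1.9 - 0.7 = 1.2 V
Step 2: gm = mu * Cox * (W/L) * Vov
Step 3: gm = 363 * 3.841e-07 * 48.0 * 1.2 = 8.03e-03 S

8.03e-03


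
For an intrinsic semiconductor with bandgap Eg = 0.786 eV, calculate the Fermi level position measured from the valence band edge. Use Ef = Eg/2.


Step 1: For an intrinsic semiconductor, the Fermi level sits at midgap.
Step 2: Ef = Eg / 2 = 0.786 / 2 = 0.393 eV

0.393


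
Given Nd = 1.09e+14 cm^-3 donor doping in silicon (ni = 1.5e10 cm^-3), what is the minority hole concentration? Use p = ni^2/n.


Step 1: Since Nd >> ni, n ≈ Nd = 1.09e+14 cm^-3
Step 2: p = ni^2 / n = (1.5e10)^2 / 1.09e+14
Step 3: p = 2.25e20 / 1.09e+14 = 2.06e+06 cm^-3

2.06e+06


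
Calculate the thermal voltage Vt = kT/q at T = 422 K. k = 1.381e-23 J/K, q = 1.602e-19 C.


Step 1: kT = 1.381e-23 * 422 = 5.82782e-21 J
Step 2: Vt = kT/q = 5.82782e-21 / 1.602e-19
Step 3: Vt = 0.03638 V

0.03638


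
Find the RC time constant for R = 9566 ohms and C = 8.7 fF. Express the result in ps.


Step 1: tau = R * C
Step 2: tau = 9566 * 8.7 fF = 9566 * 8.7e-15 F
Step 3: tau = 8.32242e-11 s = 83.2242 ps

83.2242


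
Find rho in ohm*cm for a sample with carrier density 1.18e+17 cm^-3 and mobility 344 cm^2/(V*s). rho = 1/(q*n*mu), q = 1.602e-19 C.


Step 1: sigma = q * n * mu = 1.602e-19 * 1.18e+17 * 344 = 6.50284e+00 S/cm
Step 2: rho = 1 / sigma = 1 / 6.50284e+00 = 0.1538 ohm*cm

0.1538


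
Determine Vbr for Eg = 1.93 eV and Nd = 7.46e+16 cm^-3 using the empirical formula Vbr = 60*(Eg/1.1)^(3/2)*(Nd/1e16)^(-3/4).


Step 1: Eg/1.1 = 1.93/1.1 = 1.754545
Step 2: (Eg/1.1)^1.5 = 1.754545^1.5 = 2.324057
Step 3: (Nd/1e16)^(-0.75) = (7.46)^(-0.75) = 0.221537
Step 4: Vbr = 60 * 2.324057 * 0.221537 = 30.9 V

30.9


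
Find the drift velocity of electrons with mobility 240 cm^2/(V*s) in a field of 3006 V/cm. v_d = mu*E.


Step 1: v_d = mu * E
Step 2: v_d = 240 * 3006 = 721440
Step 3: v_d = 7.21e+05 cm/s

7.21e+05


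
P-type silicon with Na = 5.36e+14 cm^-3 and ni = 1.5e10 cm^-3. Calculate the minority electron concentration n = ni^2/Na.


Step 1: Majority hole concentration p ≈ Na = 5.36e+14 cm^-3
Step 2: n = ni^2 / Na = (1.5e10)^2 / 5.36e+14
Step 3: n = 4.20e+05 cm^-3

4.20e+05


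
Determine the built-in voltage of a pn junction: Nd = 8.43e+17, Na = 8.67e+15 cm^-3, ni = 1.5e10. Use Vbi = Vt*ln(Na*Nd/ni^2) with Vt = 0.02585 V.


Step 1: Compute Na*Nd/ni^2 = 8.67e+15 * 8.43e+17 / (1.5e10)^2 = 3.2484e+13
Step 2: ln(3.2484e+13) = 31.1118
Step 3: Vbi = 0.02585 * 31.1118 = 0.804 V

0.804


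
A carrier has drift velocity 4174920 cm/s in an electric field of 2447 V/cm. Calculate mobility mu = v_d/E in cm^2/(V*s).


Step 1: mu = v_d / E
Step 2: mu = 4174920 / 2447
Step 3: mu = 1706.14 cm^2/(V*s)

1706.14


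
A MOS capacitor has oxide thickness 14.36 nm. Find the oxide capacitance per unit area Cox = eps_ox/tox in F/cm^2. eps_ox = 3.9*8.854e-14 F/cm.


Step 1: eps_ox = 3.9 * 8.854e-14 = 3.45306e-13 F/cm
Step 2: tox in cm = 14.36 nm * 1e-7 = 1.4360e-06 cm
Step 3: Cox = 3.45306e-13 / 1.4360e-06 = 2.40e-07 F/cm^2

2.40e-07


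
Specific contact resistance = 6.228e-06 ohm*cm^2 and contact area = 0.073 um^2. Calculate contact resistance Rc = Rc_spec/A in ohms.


Step 1: Convert area to cm^2: 0.073 um^2 = 7.3000e-10 cm^2
Step 2: Rc = Rc_spec / A = 6.228e-06 / 7.3000e-10
Step 3: Rc = 8.53e+03 ohms

8.53e+03


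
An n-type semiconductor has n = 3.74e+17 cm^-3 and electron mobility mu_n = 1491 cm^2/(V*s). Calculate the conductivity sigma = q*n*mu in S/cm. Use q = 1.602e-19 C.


Step 1: sigma = q * n * mu
Step 2: sigma = 1.602e-19 * 3.74e+17 * 1491
Step 3: sigma = 8.933e+01 S/cm

8.933e+01


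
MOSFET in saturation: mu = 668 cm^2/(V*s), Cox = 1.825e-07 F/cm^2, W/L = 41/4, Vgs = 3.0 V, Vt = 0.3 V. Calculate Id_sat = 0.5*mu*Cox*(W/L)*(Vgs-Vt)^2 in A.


Step 1: Overdrive voltage Vov = Vgs - Vt = 3.0 - 0.3 = 2.7 V
Step 2: W/L = 41/4 = 10.25
Step 3: Id = 0.5 * 668 * 1.825e-07 * 10.25 * 2.7^2
Step 4: Id = 4.55e-03 A

4.55e-03


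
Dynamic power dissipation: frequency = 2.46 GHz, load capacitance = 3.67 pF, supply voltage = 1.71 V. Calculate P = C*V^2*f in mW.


Step 1: V^2 = 1.71^2 = 2.9241 V^2
Step 2: P = C*V^2*f = 3.67e-12 F * 2.9241 * 2.46e9 Hz
Step 3: P = 2.639935962e-02 W
Step 4: P = 26.399 mW

26.399


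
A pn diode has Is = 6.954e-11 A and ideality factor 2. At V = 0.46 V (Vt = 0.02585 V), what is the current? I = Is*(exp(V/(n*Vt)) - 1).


Step 1: V/(n*Vt) = 0.46/(2*0.02585) = 8.8975
Step 2: exp(8.8975) = 7.3137e+03
Step 3: I = 6.954e-11 * (7.3137e+03 - 1) = 5.09e-07 A

5.09e-07


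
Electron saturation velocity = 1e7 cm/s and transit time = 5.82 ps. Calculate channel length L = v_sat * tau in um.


Step 1: tau in seconds = 5.82 ps * 1e-12 = 5.8200e-12 s
Step 2: L = v_sat * tau = 1e7 * 5.8200e-12 = 5.8200e-05 cm
Step 3: L in um = 5.8200e-05 * 1e4 = 0.582 um

0.582


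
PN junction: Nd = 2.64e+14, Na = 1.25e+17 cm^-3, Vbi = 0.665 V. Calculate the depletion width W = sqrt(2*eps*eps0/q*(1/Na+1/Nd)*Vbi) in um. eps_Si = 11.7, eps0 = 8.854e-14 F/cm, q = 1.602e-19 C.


Step 1: 1/Na + 1/Nd = 1/1.25e+17 + 1/2.64e+14 = 3.79588e-15
Step 2: 2*eps*eps0/q = 2*11.7*8.854e-14/1.602e-19 = 1.293281e+07
Step 3: W^2 = 1.293281e+07 * 3.79588e-15 * 0.665 = 3.26458e-08
Step 4: W = sqrt(3.26458e-08) = 1.807e-04 cm = 1.807 um

1.807


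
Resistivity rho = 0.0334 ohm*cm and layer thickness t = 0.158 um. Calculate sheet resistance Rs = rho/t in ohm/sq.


Step 1: Convert thickness to cm: t = 0.158 um = 1.5800e-05 cm
Step 2: Rs = rho / t = 0.0334 / 1.5800e-05
Step 3: Rs = 2113.9 ohm/sq

2113.9


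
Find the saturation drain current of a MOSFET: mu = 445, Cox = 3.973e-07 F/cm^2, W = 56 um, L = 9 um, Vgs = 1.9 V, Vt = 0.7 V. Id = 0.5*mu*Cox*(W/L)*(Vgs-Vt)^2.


Step 1: Overdrive voltage Vov = Vgs - Vt = 1.9 - 0.7 = 1.2 V
Step 2: W/L = 56/9 = 6.22222
Step 3: Id = 0.5 * 445 * 3.973e-07 * 6.22222 * 1.2^2
Step 4: Id = 7.92e-04 A

7.92e-04


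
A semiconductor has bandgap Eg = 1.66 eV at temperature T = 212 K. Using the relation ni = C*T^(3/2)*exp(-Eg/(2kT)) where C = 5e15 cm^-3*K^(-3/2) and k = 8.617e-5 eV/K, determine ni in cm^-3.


Step 1: Compute kT = 8.617e-5 * 212 = 0.01826804 eV
Step 2: Exponent = -Eg/(2kT) = -1.66/(2*0.01826804) = -45.43454
Step 3: T^(3/2) = 212^1.5 = 3086.77
Step 4: ni = 5e15 * 3086.77 * exp(-45.43454) = 2.86e-01 cm^-3

2.86e-01


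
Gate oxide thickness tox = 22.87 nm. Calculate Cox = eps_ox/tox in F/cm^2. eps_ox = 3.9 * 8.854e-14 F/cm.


Step 1: eps_ox = 3.9 * 8.854e-14 = 3.45306e-13 F/cm
Step 2: tox in cm = 22.87 nm * 1e-7 = 2.2870e-06 cm
Step 3: Cox = 3.45306e-13 / 2.2870e-06 = 1.51e-07 F/cm^2

1.51e-07


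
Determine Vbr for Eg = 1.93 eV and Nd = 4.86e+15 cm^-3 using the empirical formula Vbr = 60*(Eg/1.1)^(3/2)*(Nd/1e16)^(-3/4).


Step 1: Eg/1.1 = 1.93/1.1 = 1.754545
Step 2: (Eg/1.1)^1.5 = 1.754545^1.5 = 2.324057
Step 3: (Nd/1e16)^(-0.75) = (0.486)^(-0.75) = 1.717999
Step 4: Vbr = 60 * 2.324057 * 1.717999 = 239.6 V

239.6


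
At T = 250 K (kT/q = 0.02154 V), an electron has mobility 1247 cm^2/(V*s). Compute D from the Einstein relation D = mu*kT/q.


Step 1: D = mu * (kT/q)
Step 2: D = 1247 * 0.02154
Step 3: D = 26.86 cm^2/s

26.86


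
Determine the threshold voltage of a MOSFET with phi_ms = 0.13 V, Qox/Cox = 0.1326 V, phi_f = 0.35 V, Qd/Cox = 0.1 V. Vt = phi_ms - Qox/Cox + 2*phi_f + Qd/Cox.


Step 1: Vt = phi_ms - Qox/Cox + 2*phi_f + Qd/Cox
Step 2: Vt = 0.13 - 0.1326 + 2*0.35 + 0.1
Step 3: Vt = 0.13 - 0.1326 + 0.7 + 0.1
Step 4: Vt = 0.7974 V

0.7974


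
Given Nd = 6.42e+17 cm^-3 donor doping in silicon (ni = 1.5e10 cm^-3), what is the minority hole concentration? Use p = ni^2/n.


Step 1: Since Nd >> ni, n ≈ Nd = 6.42e+17 cm^-3
Step 2: p = ni^2 / n = (1.5e10)^2 / 6.42e+17
Step 3: p = 2.25e20 / 6.42e+17 = 3.50e+02 cm^-3

3.50e+02


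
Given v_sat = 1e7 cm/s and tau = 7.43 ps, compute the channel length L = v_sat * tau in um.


Step 1: tau in seconds = 7.43 ps * 1e-12 = 7.4300e-12 s
Step 2: L = v_sat * tau = 1e7 * 7.4300e-12 = 7.4300e-05 cm
Step 3: L in um = 7.4300e-05 * 1e4 = 0.743 um

0.743


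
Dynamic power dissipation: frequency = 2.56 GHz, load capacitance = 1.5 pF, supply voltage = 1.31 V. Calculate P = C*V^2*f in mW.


Step 1: V^2 = 1.31^2 = 1.7161 V^2
Step 2: P = C*V^2*f = 1.5e-12 F * 1.7161 * 2.56e9 Hz
Step 3: P = 6.589824e-03 W
Step 4: P = 6.59 mW

6.59


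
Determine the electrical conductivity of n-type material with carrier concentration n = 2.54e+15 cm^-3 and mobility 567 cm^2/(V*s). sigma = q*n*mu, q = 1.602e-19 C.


Step 1: sigma = q * n * mu
Step 2: sigma = 1.602e-19 * 2.54e+15 * 567
Step 3: sigma = 2.307e-01 S/cm

2.307e-01


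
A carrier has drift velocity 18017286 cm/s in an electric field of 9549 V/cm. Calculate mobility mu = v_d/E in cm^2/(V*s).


Step 1: mu = v_d / E
Step 2: mu = 18017286 / 9549
Step 3: mu = 1886.82 cm^2/(V*s)

1886.82


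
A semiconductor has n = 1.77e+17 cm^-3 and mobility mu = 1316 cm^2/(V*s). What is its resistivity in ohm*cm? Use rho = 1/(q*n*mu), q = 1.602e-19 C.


Step 1: sigma = q * n * mu = 1.602e-19 * 1.77e+17 * 1316 = 3.73157e+01 S/cm
Step 2: rho = 1 / sigma = 1 / 3.73157e+01 = 0.0268 ohm*cm

0.0268


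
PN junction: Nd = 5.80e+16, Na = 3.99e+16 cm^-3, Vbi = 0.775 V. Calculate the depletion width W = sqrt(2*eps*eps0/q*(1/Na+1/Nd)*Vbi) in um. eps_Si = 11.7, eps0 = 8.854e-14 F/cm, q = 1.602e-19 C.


Step 1: 1/Na + 1/Nd = 1/3.99e+16 + 1/5.80e+16 = 4.23040e-17
Step 2: 2*eps*eps0/q = 2*11.7*8.854e-14/1.602e-19 = 1.293281e+07
Step 3: W^2 = 1.293281e+07 * 4.23040e-17 * 0.775 = 4.24010e-10
Step 4: W = sqrt(4.24010e-10) = 2.059e-05 cm = 0.2059 um

0.2059


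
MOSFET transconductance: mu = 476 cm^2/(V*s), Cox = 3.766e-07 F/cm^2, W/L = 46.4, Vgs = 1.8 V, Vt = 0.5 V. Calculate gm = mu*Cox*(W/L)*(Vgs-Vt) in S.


Step 1: Vov = Vgs - Vt = 1.8 - 0.5 = 1.3 V
Step 2: gm = mu * Cox * (W/L) * Vov
Step 3: gm = 476 * 3.766e-07 * 46.4 * 1.3 = 1.08e-02 S

1.08e-02


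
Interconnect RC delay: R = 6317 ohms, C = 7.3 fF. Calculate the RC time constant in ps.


Step 1: tau = R * C
Step 2: tau = 6317 * 7.3 fF = 6317 * 7.3e-15 F
Step 3: tau = 4.61141e-11 s = 46.1141 ps

46.1141


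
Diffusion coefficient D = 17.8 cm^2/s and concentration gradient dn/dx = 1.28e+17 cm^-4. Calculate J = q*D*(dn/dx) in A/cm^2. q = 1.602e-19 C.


Step 1: J = q * D * (dn/dx)
Step 2: J = 1.602e-19 * 17.8 * 1.28e+17
Step 3: J = 3.65e-01 A/cm^2

3.65e-01


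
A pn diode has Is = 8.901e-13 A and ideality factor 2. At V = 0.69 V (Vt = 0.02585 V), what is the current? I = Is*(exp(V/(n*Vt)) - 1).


Step 1: V/(n*Vt) = 0.69/(2*0.02585) = 13.3462
Step 2: exp(13.3462) = 6.2543e+05
Step 3: I = 8.901e-13 * (6.2543e+05 - 1) = 5.57e-07 A

5.57e-07


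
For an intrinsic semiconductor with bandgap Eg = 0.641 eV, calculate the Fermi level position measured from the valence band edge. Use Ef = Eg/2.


Step 1: For an intrinsic semiconductor, the Fermi level sits at midgap.
Step 2: Ef = Eg / 2 = 0.641 / 2 = 0.3205 eV

0.3205


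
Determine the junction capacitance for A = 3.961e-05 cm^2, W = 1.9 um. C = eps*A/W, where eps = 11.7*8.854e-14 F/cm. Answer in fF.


Step 1: eps_Si = 11.7 * 8.854e-14 = 1.035918e-12 F/cm
Step 2: W in cm = 1.9 * 1e-4 = 1.90e-04 cm
Step 3: C = 1.035918e-12 * 3.961e-05 / 1.90e-04 = 2.159616e-13 F
Step 4: C = 215.96 fF

215.96


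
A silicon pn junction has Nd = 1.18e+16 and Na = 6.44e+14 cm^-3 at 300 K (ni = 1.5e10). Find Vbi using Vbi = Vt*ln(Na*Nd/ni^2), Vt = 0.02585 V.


Step 1: Compute Na*Nd/ni^2 = 6.44e+14 * 1.18e+16 / (1.5e10)^2 = 3.3774e+10
Step 2: ln(3.3774e+10) = 24.2430
Step 3: Vbi = 0.02585 * 24.2430 = 0.627 V

0.627


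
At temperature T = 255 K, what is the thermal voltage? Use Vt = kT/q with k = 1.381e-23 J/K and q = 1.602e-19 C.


Step 1: kT = 1.381e-23 * 255 = 3.52155e-21 J
Step 2: Vt = kT/q = 3.52155e-21 / 1.602e-19
Step 3: Vt = 0.02198 V

0.02198


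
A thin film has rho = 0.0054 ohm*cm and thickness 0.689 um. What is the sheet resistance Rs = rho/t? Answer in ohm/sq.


Step 1: Convert thickness to cm: t = 0.689 um = 6.8900e-05 cm
Step 2: Rs = rho / t = 0.0054 / 6.8900e-05
Step 3: Rs = 78.4 ohm/sq

78.4


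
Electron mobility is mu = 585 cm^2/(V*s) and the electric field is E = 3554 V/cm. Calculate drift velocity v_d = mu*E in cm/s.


Step 1: v_d = mu * E
Step 2: v_d = 585 * 3554 = 2079090
Step 3: v_d = 2.08e+06 cm/s

2.08e+06


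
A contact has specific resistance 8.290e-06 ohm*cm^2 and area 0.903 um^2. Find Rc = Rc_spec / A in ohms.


Step 1: Convert area to cm^2: 0.903 um^2 = 9.0300e-09 cm^2
Step 2: Rc = Rc_spec / A = 8.290e-06 / 9.0300e-09
Step 3: Rc = 9.18e+02 ohms

9.18e+02


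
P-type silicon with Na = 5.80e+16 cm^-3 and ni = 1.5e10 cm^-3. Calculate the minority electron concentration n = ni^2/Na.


Step 1: Majority hole concentration p ≈ Na = 5.80e+16 cm^-3
Step 2: n = ni^2 / Na = (1.5e10)^2 / 5.80e+16
Step 3: n = 3.88e+03 cm^-3

3.88e+03


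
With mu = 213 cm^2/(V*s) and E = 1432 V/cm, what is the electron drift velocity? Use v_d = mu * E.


Step 1: v_d = mu * E
Step 2: v_d = 213 * 1432 = 305016
Step 3: v_d = 3.05e+05 cm/s

3.05e+05


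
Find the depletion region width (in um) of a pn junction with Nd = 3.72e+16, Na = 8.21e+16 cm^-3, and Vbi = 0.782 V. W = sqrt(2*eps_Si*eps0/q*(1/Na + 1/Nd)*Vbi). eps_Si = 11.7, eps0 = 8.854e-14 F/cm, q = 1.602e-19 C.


Step 1: 1/Na + 1/Nd = 1/8.21e+16 + 1/3.72e+16 = 3.90620e-17
Step 2: 2*eps*eps0/q = 2*11.7*8.854e-14/1.602e-19 = 1.293281e+07
Step 3: W^2 = 1.293281e+07 * 3.90620e-17 * 0.782 = 3.95052e-10
Step 4: W = sqrt(3.95052e-10) = 1.988e-05 cm = 0.1988 um

0.1988


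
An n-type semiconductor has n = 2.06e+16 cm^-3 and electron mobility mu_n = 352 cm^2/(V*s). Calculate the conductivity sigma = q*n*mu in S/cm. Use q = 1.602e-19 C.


Step 1: sigma = q * n * mu
Step 2: sigma = 1.602e-19 * 2.06e+16 * 352
Step 3: sigma = 1.162e+00 S/cm

1.162e+00


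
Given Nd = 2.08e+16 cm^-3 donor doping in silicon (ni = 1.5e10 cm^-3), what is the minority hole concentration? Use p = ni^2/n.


Step 1: Since Nd >> ni, n ≈ Nd = 2.08e+16 cm^-3
Step 2: p = ni^2 / n = (1.5e10)^2 / 2.08e+16
Step 3: p = 2.25e20 / 2.08e+16 = 1.08e+04 cm^-3

1.08e+04


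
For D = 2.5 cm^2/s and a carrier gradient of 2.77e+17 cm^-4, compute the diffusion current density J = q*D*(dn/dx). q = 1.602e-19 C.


Step 1: J = q * D * (dn/dx)
Step 2: J = 1.602e-19 * 2.5 * 2.77e+17
Step 3: J = 1.11e-01 A/cm^2

1.11e-01


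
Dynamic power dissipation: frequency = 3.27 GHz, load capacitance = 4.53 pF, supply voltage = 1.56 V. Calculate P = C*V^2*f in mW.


Step 1: V^2 = 1.56^2 = 2.4336 V^2
Step 2: P = C*V^2*f = 4.53e-12 F * 2.4336 * 3.27e9 Hz
Step 3: P = 3.604916016e-02 W
Step 4: P = 36.049 mW

36.049


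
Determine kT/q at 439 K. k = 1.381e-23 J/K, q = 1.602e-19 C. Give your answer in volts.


Step 1: kT = 1.381e-23 * 439 = 6.06259e-21 J
Step 2: Vt = kT/q = 6.06259e-21 / 1.602e-19
Step 3: Vt = 0.03784 V

0.03784


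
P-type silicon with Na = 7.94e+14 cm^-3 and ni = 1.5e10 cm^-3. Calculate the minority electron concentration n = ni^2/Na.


Step 1: Majority hole concentration p ≈ Na = 7.94e+14 cm^-3
Step 2: n = ni^2 / Na = (1.5e10)^2 / 7.94e+14
Step 3: n = 2.83e+05 cm^-3

2.83e+05


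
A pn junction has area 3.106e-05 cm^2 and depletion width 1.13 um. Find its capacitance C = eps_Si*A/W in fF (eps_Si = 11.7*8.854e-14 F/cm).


Step 1: eps_Si = 11.7 * 8.854e-14 = 1.035918e-12 F/cm
Step 2: W in cm = 1.13 * 1e-4 = 1.13e-04 cm
Step 3: C = 1.035918e-12 * 3.106e-05 / 1.13e-04 = 2.847399e-13 F
Step 4: C = 284.74 fF

284.74


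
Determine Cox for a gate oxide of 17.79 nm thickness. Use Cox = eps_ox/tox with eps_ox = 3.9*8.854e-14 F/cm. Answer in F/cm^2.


Step 1: eps_ox = 3.9 * 8.854e-14 = 3.45306e-13 F/cm
Step 2: tox in cm = 17.79 nm * 1e-7 = 1.7790e-06 cm
Step 3: Cox = 3.45306e-13 / 1.7790e-06 = 1.94e-07 F/cm^2

1.94e-07


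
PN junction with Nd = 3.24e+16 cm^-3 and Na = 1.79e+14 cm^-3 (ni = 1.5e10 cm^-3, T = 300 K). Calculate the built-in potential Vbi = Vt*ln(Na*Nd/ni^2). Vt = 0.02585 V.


Step 1: Compute Na*Nd/ni^2 = 1.79e+14 * 3.24e+16 / (1.5e10)^2 = 2.5776e+10
Step 2: ln(2.5776e+10) = 23.9727
Step 3: Vbi = 0.02585 * 23.9727 = 0.62 V

0.62


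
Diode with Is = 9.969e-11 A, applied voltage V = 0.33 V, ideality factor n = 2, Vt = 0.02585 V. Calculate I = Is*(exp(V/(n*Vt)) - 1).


Step 1: V/(n*Vt) = 0.33/(2*0.02585) = 6.3830
Step 2: exp(6.3830) = 5.9170e+02
Step 3: I = 9.969e-11 * (5.9170e+02 - 1) = 5.89e-08 A

5.89e-08


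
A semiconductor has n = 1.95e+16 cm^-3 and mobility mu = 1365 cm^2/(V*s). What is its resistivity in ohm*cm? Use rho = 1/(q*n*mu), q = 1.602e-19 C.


Step 1: sigma = q * n * mu = 1.602e-19 * 1.95e+16 * 1365 = 4.26412e+00 S/cm
Step 2: rho = 1 / sigma = 1 / 4.26412e+00 = 0.2345 ohm*cm

0.2345


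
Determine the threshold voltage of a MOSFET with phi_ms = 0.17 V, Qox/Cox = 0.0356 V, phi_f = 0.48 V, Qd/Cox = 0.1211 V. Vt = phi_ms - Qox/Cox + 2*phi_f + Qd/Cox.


Step 1: Vt = phi_ms - Qox/Cox + 2*phi_f + Qd/Cox
Step 2: Vt = 0.17 - 0.0356 + 2*0.48 + 0.1211
Step 3: Vt = 0.17 - 0.0356 + 0.96 + 0.1211
Step 4: Vt = 1.2155 V

1.2155


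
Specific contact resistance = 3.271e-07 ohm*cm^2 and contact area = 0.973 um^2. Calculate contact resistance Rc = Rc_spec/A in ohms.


Step 1: Convert area to cm^2: 0.973 um^2 = 9.7300e-09 cm^2
Step 2: Rc = Rc_spec / A = 3.271e-07 / 9.7300e-09
Step 3: Rc = 3.36e+01 ohms

3.36e+01


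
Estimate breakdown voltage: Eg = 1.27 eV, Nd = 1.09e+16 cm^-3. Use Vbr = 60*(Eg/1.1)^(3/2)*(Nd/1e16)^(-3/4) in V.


Step 1: Eg/1.1 = 1.27/1.1 = 1.154545
Step 2: (Eg/1.1)^1.5 = 1.154545^1.5 = 1.240556
Step 3: (Nd/1e16)^(-0.75) = (1.09)^(-0.75) = 0.937411
Step 4: Vbr = 60 * 1.240556 * 0.937411 = 69.8 V

69.8


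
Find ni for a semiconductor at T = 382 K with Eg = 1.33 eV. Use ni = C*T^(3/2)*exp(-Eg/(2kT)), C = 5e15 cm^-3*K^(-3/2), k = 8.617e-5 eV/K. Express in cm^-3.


Step 1: Compute kT = 8.617e-5 * 382 = 0.03291694 eV
Step 2: Exponent = -Eg/(2kT) = -1.33/(2*0.03291694) = -20.20236
Step 3: T^(3/2) = 382^1.5 = 7466.12
Step 4: ni = 5e15 * 7466.12 * exp(-20.20236) = 6.28e+10 cm^-3

6.28e+10


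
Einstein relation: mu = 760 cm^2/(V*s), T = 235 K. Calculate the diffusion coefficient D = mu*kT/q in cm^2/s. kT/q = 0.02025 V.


Step 1: D = mu * (kT/q)
Step 2: D = 760 * 0.02025
Step 3: D = 15.39 cm^2/s

15.39


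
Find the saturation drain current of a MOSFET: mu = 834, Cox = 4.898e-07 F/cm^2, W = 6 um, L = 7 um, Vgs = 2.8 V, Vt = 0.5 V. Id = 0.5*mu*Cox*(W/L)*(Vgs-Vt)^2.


Step 1: Overdrive voltage Vov = Vgs - Vt = 2.8 - 0.5 = 2.3 V
Step 2: W/L = 6/7 = 0.857143
Step 3: Id = 0.5 * 834 * 4.898e-07 * 0.857143 * 2.3^2
Step 4: Id = 9.26e-04 A

9.26e-04


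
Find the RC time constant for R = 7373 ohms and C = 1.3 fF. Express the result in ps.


Step 1: tau = R * C
Step 2: tau = 7373 * 1.3 fF = 7373 * 1.3e-15 F
Step 3: tau = 9.5849e-12 s = 9.5849 ps

9.5849


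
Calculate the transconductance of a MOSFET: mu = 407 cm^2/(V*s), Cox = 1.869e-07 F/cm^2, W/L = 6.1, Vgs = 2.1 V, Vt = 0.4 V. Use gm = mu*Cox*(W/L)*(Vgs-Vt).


Step 1: Vov = Vgs - Vt = 2.1 - 0.4 = 1.7 V
Step 2: gm = mu * Cox * (W/L) * Vov
Step 3: gm = 407 * 1.869e-07 * 6.1 * 1.7 = 7.89e-04 S

7.89e-04


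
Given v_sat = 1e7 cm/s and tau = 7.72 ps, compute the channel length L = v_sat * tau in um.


Step 1: tau in seconds = 7.72 ps * 1e-12 = 7.7200e-12 s
Step 2: L = v_sat * tau = 1e7 * 7.7200e-12 = 7.7200e-05 cm
Step 3: L in um = 7.7200e-05 * 1e4 = 0.772 um

0.772


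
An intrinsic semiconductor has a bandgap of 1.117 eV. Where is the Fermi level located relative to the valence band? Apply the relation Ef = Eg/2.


Step 1: For an intrinsic semiconductor, the Fermi level sits at midgap.
Step 2: Ef = Eg / 2 = 1.117 / 2 = 0.5585 eV

0.5585


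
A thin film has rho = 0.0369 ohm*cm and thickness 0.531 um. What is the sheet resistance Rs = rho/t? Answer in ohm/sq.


Step 1: Convert thickness to cm: t = 0.531 um = 5.3100e-05 cm
Step 2: Rs = rho / t = 0.0369 / 5.3100e-05
Step 3: Rs = 694.9 ohm/sq

694.9


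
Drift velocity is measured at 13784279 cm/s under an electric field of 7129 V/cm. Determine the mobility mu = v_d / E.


Step 1: mu = v_d / E
Step 2: mu = 13784279 / 7129
Step 3: mu = 1933.55 cm^2/(V*s)

1933.55


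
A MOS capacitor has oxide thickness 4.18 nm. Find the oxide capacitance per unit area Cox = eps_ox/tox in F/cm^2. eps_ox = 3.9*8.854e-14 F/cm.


Step 1: eps_ox = 3.9 * 8.854e-14 = 3.45306e-13 F/cm
Step 2: tox in cm = 4.18 nm * 1e-7 = 4.1800e-07 cm
Step 3: Cox = 3.45306e-13 / 4.1800e-07 = 8.26e-07 F/cm^2

8.26e-07


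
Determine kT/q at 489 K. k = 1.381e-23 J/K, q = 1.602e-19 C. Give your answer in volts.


Step 1: kT = 1.381e-23 * 489 = 6.75309e-21 J
Step 2: Vt = kT/q = 6.75309e-21 / 1.602e-19
Step 3: Vt = 0.04215 V

0.04215


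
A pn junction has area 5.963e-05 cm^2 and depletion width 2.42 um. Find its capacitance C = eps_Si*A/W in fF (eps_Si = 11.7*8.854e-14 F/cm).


Step 1: eps_Si = 11.7 * 8.854e-14 = 1.035918e-12 F/cm
Step 2: W in cm = 2.42 * 1e-4 = 2.42e-04 cm
Step 3: C = 1.035918e-12 * 5.963e-05 / 2.42e-04 = 2.552553e-13 F
Step 4: C = 255.26 fF

255.26


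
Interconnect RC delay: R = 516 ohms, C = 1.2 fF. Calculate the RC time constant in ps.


Step 1: tau = R * C
Step 2: tau = 516 * 1.2 fF = 516 * 1.2e-15 F
Step 3: tau = 6.192e-13 s = 0.6192 ps

0.6192


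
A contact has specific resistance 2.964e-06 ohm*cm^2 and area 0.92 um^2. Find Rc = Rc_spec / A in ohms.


Step 1: Convert area to cm^2: 0.92 um^2 = 9.2000e-09 cm^2
Step 2: Rc = Rc_spec / A = 2.964e-06 / 9.2000e-09
Step 3: Rc = 3.22e+02 ohms

3.22e+02


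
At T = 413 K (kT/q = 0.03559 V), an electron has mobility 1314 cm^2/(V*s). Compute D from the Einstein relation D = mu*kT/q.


Step 1: D = mu * (kT/q)
Step 2: D = 1314 * 0.03559
Step 3: D = 46.77 cm^2/s

46.77


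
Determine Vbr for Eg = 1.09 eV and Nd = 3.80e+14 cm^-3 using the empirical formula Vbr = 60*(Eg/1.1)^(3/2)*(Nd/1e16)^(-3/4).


Step 1: Eg/1.1 = 1.09/1.1 = 0.990909
Step 2: (Eg/1.1)^1.5 = 0.990909^1.5 = 0.986395
Step 3: (Nd/1e16)^(-0.75) = (0.038)^(-0.75) = 11.618827
Step 4: Vbr = 60 * 0.986395 * 11.618827 = 687.6 V

687.6


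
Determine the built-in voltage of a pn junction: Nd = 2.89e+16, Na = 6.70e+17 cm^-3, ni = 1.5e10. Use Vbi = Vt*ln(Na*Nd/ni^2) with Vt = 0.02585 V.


Step 1: Compute Na*Nd/ni^2 = 6.70e+17 * 2.89e+16 / (1.5e10)^2 = 8.6058e+13
Step 2: ln(8.6058e+13) = 32.0860
Step 3: Vbi = 0.02585 * 32.0860 = 0.829 V

0.829


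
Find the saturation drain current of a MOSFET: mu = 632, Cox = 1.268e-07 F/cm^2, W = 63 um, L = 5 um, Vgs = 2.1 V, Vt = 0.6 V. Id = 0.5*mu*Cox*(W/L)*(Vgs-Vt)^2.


Step 1: Overdrive voltage Vov = Vgs - Vt = 2.1 - 0.6 = 1.5 V
Step 2: W/L = 63/5 = 12.6
Step 3: Id = 0.5 * 632 * 1.268e-07 * 12.6 * 1.5^2
Step 4: Id = 1.14e-03 A

1.14e-03


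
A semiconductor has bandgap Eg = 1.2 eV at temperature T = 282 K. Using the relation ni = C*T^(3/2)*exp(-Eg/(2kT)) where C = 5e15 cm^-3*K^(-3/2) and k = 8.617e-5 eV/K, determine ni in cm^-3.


Step 1: Compute kT = 8.617e-5 * 282 = 0.02429994 eV
Step 2: Exponent = -Eg/(2kT) = -1.2/(2*0.02429994) = -24.69142
Step 3: T^(3/2) = 282^1.5 = 4735.59
Step 4: ni = 5e15 * 4735.59 * exp(-24.69142) = 4.48e+08 cm^-3

4.48e+08


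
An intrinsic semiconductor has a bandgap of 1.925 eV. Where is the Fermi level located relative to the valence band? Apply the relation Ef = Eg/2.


Step 1: For an intrinsic semiconductor, the Fermi level sits at midgap.
Step 2: Ef = Eg / 2 = 1.925 / 2 = 0.9625 eV

0.9625


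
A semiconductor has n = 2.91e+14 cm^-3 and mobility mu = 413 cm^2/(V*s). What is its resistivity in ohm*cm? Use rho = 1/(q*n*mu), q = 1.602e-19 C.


Step 1: sigma = q * n * mu = 1.602e-19 * 2.91e+14 * 413 = 1.92533e-02 S/cm
Step 2: rho = 1 / sigma = 1 / 1.92533e-02 = 51.94 ohm*cm

51.94


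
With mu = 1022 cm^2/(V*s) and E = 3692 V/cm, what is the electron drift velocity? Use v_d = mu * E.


Step 1: v_d = mu * E
Step 2: v_d = 1022 * 3692 = 3773224
Step 3: v_d = 3.77e+06 cm/s

3.77e+06


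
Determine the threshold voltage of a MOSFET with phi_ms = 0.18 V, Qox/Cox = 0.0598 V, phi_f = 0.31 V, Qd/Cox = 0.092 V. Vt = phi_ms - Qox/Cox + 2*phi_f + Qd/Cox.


Step 1: Vt = phi_ms - Qox/Cox + 2*phi_f + Qd/Cox
Step 2: Vt = 0.18 - 0.0598 + 2*0.31 + 0.092
Step 3: Vt = 0.18 - 0.0598 + 0.62 + 0.092
Step 4: Vt = 0.8322 V

0.8322


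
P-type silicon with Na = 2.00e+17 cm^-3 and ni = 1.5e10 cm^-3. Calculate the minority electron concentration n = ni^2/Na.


Step 1: Majority hole concentration p ≈ Na = 2.00e+17 cm^-3
Step 2: n = ni^2 / Na = (1.5e10)^2 / 2.00e+17
Step 3: n = 1.13e+03 cm^-3

1.13e+03


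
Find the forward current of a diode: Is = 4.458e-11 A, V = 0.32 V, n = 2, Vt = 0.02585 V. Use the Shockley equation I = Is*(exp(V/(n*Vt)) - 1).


Step 1: V/(n*Vt) = 0.32/(2*0.02585) = 6.1896
Step 2: exp(6.1896) = 4.8765e+02
Step 3: I = 4.458e-11 * (4.8765e+02 - 1) = 2.17e-08 A

2.17e-08


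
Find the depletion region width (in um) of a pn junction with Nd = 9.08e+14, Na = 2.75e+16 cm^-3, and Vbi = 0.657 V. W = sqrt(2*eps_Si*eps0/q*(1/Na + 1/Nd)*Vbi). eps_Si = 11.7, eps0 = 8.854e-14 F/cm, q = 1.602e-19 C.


Step 1: 1/Na + 1/Nd = 1/2.75e+16 + 1/9.08e+14 = 1.13769e-15
Step 2: 2*eps*eps0/q = 2*11.7*8.854e-14/1.602e-19 = 1.293281e+07
Step 3: W^2 = 1.293281e+07 * 1.13769e-15 * 0.657 = 9.66679e-09
Step 4: W = sqrt(9.66679e-09) = 9.832e-05 cm = 0.9832 um

0.9832


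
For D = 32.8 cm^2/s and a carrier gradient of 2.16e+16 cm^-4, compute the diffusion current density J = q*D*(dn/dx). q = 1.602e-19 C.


Step 1: J = q * D * (dn/dx)
Step 2: J = 1.602e-19 * 32.8 * 2.16e+16
Step 3: J = 1.13e-01 A/cm^2

1.13e-01


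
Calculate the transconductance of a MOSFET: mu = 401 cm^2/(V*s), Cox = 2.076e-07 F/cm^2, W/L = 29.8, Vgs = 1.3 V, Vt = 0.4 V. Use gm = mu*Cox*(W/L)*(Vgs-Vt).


Step 1: Vov = Vgs - Vt = 1.3 - 0.4 = 0.9 V
Step 2: gm = mu * Cox * (W/L) * Vov
Step 3: gm = 401 * 2.076e-07 * 29.8 * 0.9 = 2.23e-03 S

2.23e-03


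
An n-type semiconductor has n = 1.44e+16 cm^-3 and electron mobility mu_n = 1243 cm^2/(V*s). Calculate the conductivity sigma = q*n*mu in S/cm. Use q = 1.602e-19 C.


Step 1: sigma = q * n * mu
Step 2: sigma = 1.602e-19 * 1.44e+16 * 1243
Step 3: sigma = 2.867e+00 S/cm

2.867e+00


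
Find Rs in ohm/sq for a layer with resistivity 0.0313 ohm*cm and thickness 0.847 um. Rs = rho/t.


Step 1: Convert thickness to cm: t = 0.847 um = 8.4700e-05 cm
Step 2: Rs = rho / t = 0.0313 / 8.4700e-05
Step 3: Rs = 369.5 ohm/sq

369.5
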